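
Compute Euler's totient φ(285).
φ(285) = 144

φ is multiplicative, with φ(p^e) = p^e − p^(e−1). Factorise 285 = 3 · 5 · 19. Then
  φ(285) = (3 − 1) · (5 − 1) · (19 − 1) = 2 · 4 · 18 = 144.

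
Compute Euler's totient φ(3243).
φ is multiplicative, with φ(p^e) = p^e − p^(e−1). Factorise 3243 = 3 · 23 · 47. Then
  φ(3243) = (3 − 1) · (23 − 1) · (47 − 1) = 2 · 22 · 46 = 2024.

Final answer: φ(3243) = 2024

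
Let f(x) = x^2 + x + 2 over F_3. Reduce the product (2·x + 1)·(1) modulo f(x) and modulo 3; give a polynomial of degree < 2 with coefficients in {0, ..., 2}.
Multiply as integer polynomials: a · b = 2·x + 1. Reducing coefficients mod 3: a · b ≡ 2·x + 1. This already has degree < 2, so no reduction by f is needed. Hence a · b ≡ 2·x + 1 in F_3[x]/(f).

Final answer: a · b ≡ 2·x + 1 (mod f(x))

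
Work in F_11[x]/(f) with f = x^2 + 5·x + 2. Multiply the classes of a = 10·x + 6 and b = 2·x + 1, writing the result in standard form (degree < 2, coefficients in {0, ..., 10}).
Multiply as integer polynomials: a · b = 20·x^2 + 22·x + 6. Reducing coefficients mod 11: a · b ≡ 9·x^2 + 6. Now divide by f(x) = x^2 + 5·x + 2 in F_11[x], eliminating the leading term at each step:
  leading term 9·x^2: subtract (9)·f(x) = 9·x^2 + x + 7, leaving 10·x + 10 (coefficients mod 11)
The degree is now < 2, so this is the remainder. Hence a · b ≡ 10·x + 10 in F_11[x]/(f).

Final answer: a · b ≡ 10·x + 10 (mod f(x))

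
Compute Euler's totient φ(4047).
φ is multiplicative, with φ(p^e) = p^e − p^(e−1). Factorise 4047 = 3 · 19 · 71. Then
  φ(4047) = (3 − 1) · (19 − 1) · (71 − 1) = 2 · 18 · 70 = 2520.

Final answer: φ(4047) = 2520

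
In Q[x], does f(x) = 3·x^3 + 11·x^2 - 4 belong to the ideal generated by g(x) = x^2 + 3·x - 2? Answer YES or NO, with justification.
YES

In Q[x] the ideal (g) consists of all multiples of g, so f ∈ (g) iff g | f, i.e. iff the remainder of f on division by g is 0. Divide f by g (g is monic, so eliminate the leading term of the running remainder at each step):
  leading term 3·x^3: subtract (3·x)·g(x) = 3·x^3 + 9·x^2 - 6·x, leaving 2·x^2 + 6·x - 4
  leading term 2·x^2: subtract (2)·g(x) = 2·x^2 + 6·x - 4, leaving 0
The remainder is 0, so f(x) = g(x) · h(x) with h(x) = 3·x + 2. Hence g | f, i.e. f ∈ (g).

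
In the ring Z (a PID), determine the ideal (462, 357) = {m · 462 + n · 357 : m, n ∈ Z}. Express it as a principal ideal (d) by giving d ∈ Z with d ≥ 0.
(462, 357) = (21); d = 21

In the PID Z, (a, b) is generated by gcd(a, b). Compute gcd(462, 357) with the extended Euclidean algorithm, tracking rows (r, s, t) with s·462 + t·357 = r:
  row A: (462, 1, 0)   [1·462 + 0·357 = 462]
  row B: (357, 0, 1)   [0·462 + 1·357 = 357]
  462 = 1·357 + 105   → row C = row A − 1·row B = (105, 1, −1)   [check: 1·462 − 1·357 = 105]
  357 = 3·105 + 42   → row D = row B − 3·row C = (42, −3, 4)   [check: −3·462 + 4·357 = 42]
  105 = 2·42 + 21   → row E = row C − 2·row D = (21, 7, −9)   [check: 7·462 − 9·357 = 21]
  42 = 2·21 + 0   → remainder 0, stop. gcd = 21 (last nonzero row E).
So gcd(462, 357) = 21, with Bézout identity 7·462 − 9·357 = 21. Containment (⊇): the Bézout identity exhibits 21 as an element of (462, 357), giving (21) ⊆ (462, 357). Containment (⊆): since 21 | 462 and 21 | 357 (462 = 21·22, 357 = 21·17), every Z-linear combination of 462 and 357 is divisible by 21, so (462, 357) ⊆ (21). Therefore (462, 357) = (21), d = 21.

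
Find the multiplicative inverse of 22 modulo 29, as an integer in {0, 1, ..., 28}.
22^(−1) ≡ 4 (mod 29)

Apply the extended Euclidean algorithm to (29, 22), tracking rows (r, s, t) with s·29 + t·22 = r. Each division r_prev = q·r_cur + r_new produces the new row as (previous row) − q·(current row):
  row A: (29, 1, 0)   [1·29 + 0·22 = 29]
  row B: (22, 0, 1)   [0·29 + 1·22 = 22]
  29 = 1·22 + 7   → row C = row A − 1·row B = (7, 1, −1)   [check: 1·29 − 1·22 = 7]
  22 = 3·7 + 1   → row D = row B − 3·row C = (1, −3, 4)   [check: −3·29 + 4·22 = 1]
  7 = 7·1 + 0   → remainder 0, stop. gcd = 1 (last nonzero row D).
The gcd is 1, so 22 is invertible mod 29. The last nonzero row gives −3·29 + 4·22 = 1, so t = 4. So 22^(−1) ≡ 4 (mod 29). Verify: 22 · 4 = 88 ≡ 1 (mod 29). ✓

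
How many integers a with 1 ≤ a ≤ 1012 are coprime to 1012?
The number of a ∈ {1, ..., 1012} with gcd(a, 1012) = 1 is by definition Euler's totient φ(1012). φ is multiplicative, with φ(p^e) = p^e − p^(e−1). Factorise 1012 = 2^2 · 11 · 23. Then
  φ(1012) = (2^2 − 2^1) · (11 − 1) · (23 − 1) = 2 · 10 · 22 = 440.
So there are 440 such integers.

Final answer: 440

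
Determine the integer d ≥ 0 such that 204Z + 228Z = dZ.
(204, 228) = (12); d = 12

In the PID Z, (a, b) is generated by gcd(a, b). Compute gcd(228, 204) with the extended Euclidean algorithm, tracking rows (r, s, t) with s·228 + t·204 = r:
  row A: (228, 1, 0)   [1·228 + 0·204 = 228]
  row B: (204, 0, 1)   [0·228 + 1·204 = 204]
  228 = 1·204 + 24   → row C = row A − 1·row B = (24, 1, −1)   [check: 1·228 − 1·204 = 24]
  204 = 8·24 + 12   → row D = row B − 8·row C = (12, −8, 9)   [check: −8·228 + 9·204 = 12]
  24 = 2·12 + 0   → remainder 0, stop. gcd = 12 (last nonzero row D).
So gcd(204, 228) = 12, with Bézout identity −8·228 + 9·204 = 12. Containment (⊇): the Bézout identity exhibits 12 as an element of (204, 228), giving (12) ⊆ (204, 228). Containment (⊆): since 12 | 204 and 12 | 228 (204 = 12·17, 228 = 12·19), every Z-linear combination of 204 and 228 is divisible by 12, so (204, 228) ⊆ (12). Therefore (204, 228) = (12), d = 12.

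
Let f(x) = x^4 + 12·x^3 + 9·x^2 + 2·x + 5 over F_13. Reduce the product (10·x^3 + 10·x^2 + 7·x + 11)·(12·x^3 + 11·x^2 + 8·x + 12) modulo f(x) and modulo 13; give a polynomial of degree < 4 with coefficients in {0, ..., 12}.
Multiply as integer polynomials: a · b = 120·x^6 + 230·x^5 + 274·x^4 + 409·x^3 + 297·x^2 + 172·x + 132. Reducing coefficients mod 13: a · b ≡ 3·x^6 + 9·x^5 + x^4 + 6·x^3 + 11·x^2 + 3·x + 2. Now divide by f(x) = x^4 + 12·x^3 + 9·x^2 + 2·x + 5 in F_13[x], eliminating the leading term at each step:
  leading term 3·x^6: subtract (3·x^2)·f(x) = 3·x^6 + 10·x^5 + x^4 + 6·x^3 + 2·x^2, leaving 12·x^5 + 9·x^2 + 3·x + 2 (coefficients mod 13)
  leading term 12·x^5: subtract (12·x)·f(x) = 12·x^5 + x^4 + 4·x^3 + 11·x^2 + 8·x, leaving 12·x^4 + 9·x^3 + 11·x^2 + 8·x + 2 (coefficients mod 13)
  leading term 12·x^4: subtract (12)·f(x) = 12·x^4 + x^3 + 4·x^2 + 11·x + 8, leaving 8·x^3 + 7·x^2 + 10·x + 7 (coefficients mod 13)
The degree is now < 4, so this is the remainder. Hence a · b ≡ 8·x^3 + 7·x^2 + 10·x + 7 in F_13[x]/(f).

Final answer: a · b ≡ 8·x^3 + 7·x^2 + 10·x + 7 (mod f(x))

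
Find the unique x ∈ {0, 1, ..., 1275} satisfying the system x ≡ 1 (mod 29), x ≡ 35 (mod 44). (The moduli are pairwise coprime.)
The moduli 29, 44 are pairwise coprime, so by the CRT there is a unique solution mod 29·44 = 1276.
Solve by successive substitution. Start with x ≡ 1 (mod 29).
  Combine with x ≡ 35 (mod 44): write x = 1 + 29·t and require 1 + 29·t ≡ 35 (mod 44), i.e. 29·t ≡ 35 − 1 ≡ 34 (mod 44). Since 29^(−1) ≡ 41 (mod 44), t ≡ 41·34 ≡ 30 (mod 44). So x ≡ 1 + 29·30 = 871 (mod 1276).
Unique solution in [0, 1276): x = 871.

Final answer: x ≡ 871 (mod 1276); the representative in [0, 1276) is 871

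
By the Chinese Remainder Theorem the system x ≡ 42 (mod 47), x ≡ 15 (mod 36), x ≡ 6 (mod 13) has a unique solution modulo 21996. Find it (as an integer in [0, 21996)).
x ≡ 8079 (mod 21996); the representative in [0, 21996) is 8079

The moduli 47, 36, 13 are pairwise coprime, so by the CRT there is a unique solution mod 47·36·13 = 21996.
Solve by successive substitution. Start with x ≡ 42 (mod 47).
  Combine with x ≡ 15 (mod 36): write x = 42 + 47·t and require 42 + 47·t ≡ 15 (mod 36), i.e. 47·t ≡ 15 − 42 ≡ 9 (mod 36). Since 47^(−1) ≡ 23 (mod 36) (47 ≡ 11 (mod 36)), t ≡ 23·9 ≡ 27 (mod 36). So x ≡ 42 + 47·27 = 1311 (mod 1692).
  Combine with x ≡ 6 (mod 13): write x = 1311 + 1692·t and require 1311 + 1692·t ≡ 6 (mod 13), i.e. 1692·t ≡ 6 − 1311 ≡ 8 (mod 13). Since 1692^(−1) ≡ 7 (mod 13) (1692 ≡ 2 (mod 13)), t ≡ 7·8 ≡ 4 (mod 13). So x ≡ 1311 + 1692·4 = 8079 (mod 21996).
Unique solution in [0, 21996): x = 8079.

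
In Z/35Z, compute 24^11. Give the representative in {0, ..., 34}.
19

Use repeated squaring. Binary(11) = 1011. Walk through the bits of the exponent 11 left-to-right: at each bit after the leading one, square the running value, then multiply by 24 if the bit is 1 (always reducing mod 35):
  bit 1 = 1 (leading): start with 24.
  bit 2 = 0: square 24^2 = 576 ≡ 16 (mod 35).
  bit 3 = 1: square 16^2 = 256 ≡ 11; bit is 1, so multiply 11·24 = 264 ≡ 19 (mod 35).
  bit 4 = 1: square 19^2 = 361 ≡ 11; bit is 1, so multiply 11·24 = 264 ≡ 19 (mod 35).
Final value: 24^11 ≡ 19 (mod 35).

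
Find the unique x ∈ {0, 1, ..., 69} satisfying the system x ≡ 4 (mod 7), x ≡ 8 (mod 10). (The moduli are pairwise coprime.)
x ≡ 18 (mod 70); the representative in [0, 70) is 18

The moduli 7, 10 are pairwise coprime, so by the CRT there is a unique solution mod 7·10 = 70.
Solve by successive substitution. Start with x ≡ 4 (mod 7).
  Combine with x ≡ 8 (mod 10): write x = 4 + 7·t and require 4 + 7·t ≡ 8 (mod 10), i.e. 7·t ≡ 8 − 4 ≡ 4 (mod 10). Since 7^(−1) ≡ 3 (mod 10), t ≡ 3·4 ≡ 2 (mod 10). So x ≡ 4 + 7·2 = 18 (mod 70).
Unique solution in [0, 70): x = 18.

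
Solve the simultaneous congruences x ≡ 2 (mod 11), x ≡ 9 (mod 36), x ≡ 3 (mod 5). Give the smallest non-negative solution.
The moduli 11, 36, 5 are pairwise coprime, so by the CRT there is a unique solution mod 11·36·5 = 1980.
Solve by successive substitution. Start with x ≡ 2 (mod 11).
  Combine with x ≡ 9 (mod 36): write x = 2 + 11·t and require 2 + 11·t ≡ 9 (mod 36), i.e. 11·t ≡ 9 − 2 ≡ 7 (mod 36). Since 11^(−1) ≡ 23 (mod 36), t ≡ 23·7 ≡ 17 (mod 36). So x ≡ 2 + 11·17 = 189 (mod 396).
  Combine with x ≡ 3 (mod 5): write x = 189 + 396·t and require 189 + 396·t ≡ 3 (mod 5), i.e. 396·t ≡ 3 − 189 ≡ 4 (mod 5). Since 396^(−1) ≡ 1 (mod 5) (396 ≡ 1 (mod 5)), t ≡ 1·4 ≡ 4 (mod 5). So x ≡ 189 + 396·4 = 1773 (mod 1980).
Unique solution in [0, 1980): x = 1773.

Final answer: x ≡ 1773 (mod 1980); the representative in [0, 1980) is 1773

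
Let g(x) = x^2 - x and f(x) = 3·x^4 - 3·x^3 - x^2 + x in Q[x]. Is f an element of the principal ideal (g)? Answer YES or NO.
In Q[x] the ideal (g) consists of all multiples of g, so f ∈ (g) iff g | f, i.e. iff the remainder of f on division by g is 0. Divide f by g (g is monic, so eliminate the leading term of the running remainder at each step):
  leading term 3·x^4: subtract (3·x^2)·g(x) = 3·x^4 - 3·x^3, leaving -x^2 + x
  leading term -x^2: subtract (-1)·g(x) = -x^2 + x, leaving 0
The remainder is 0, so f(x) = g(x) · h(x) with h(x) = 3·x^2 - 1. Hence g | f, i.e. f ∈ (g).

Final answer: YES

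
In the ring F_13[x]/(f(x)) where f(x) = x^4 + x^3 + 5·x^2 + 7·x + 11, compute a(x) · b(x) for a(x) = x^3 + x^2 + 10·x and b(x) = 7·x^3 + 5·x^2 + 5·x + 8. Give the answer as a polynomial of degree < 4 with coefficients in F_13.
Multiply as integer polynomials: a · b = 7·x^6 + 12·x^5 + 80·x^4 + 63·x^3 + 58·x^2 + 80·x. Reducing coefficients mod 13: a · b ≡ 7·x^6 + 12·x^5 + 2·x^4 + 11·x^3 + 6·x^2 + 2·x. Now divide by f(x) = x^4 + x^3 + 5·x^2 + 7·x + 11 in F_13[x], eliminating the leading term at each step:
  leading term 7·x^6: subtract (7·x^2)·f(x) = 7·x^6 + 7·x^5 + 9·x^4 + 10·x^3 + 12·x^2, leaving 5·x^5 + 6·x^4 + x^3 + 7·x^2 + 2·x (coefficients mod 13)
  leading term 5·x^5: subtract (5·x)·f(x) = 5·x^5 + 5·x^4 + 12·x^3 + 9·x^2 + 3·x, leaving x^4 + 2·x^3 + 11·x^2 + 12·x (coefficients mod 13)
  leading term x^4: subtract (1)·f(x) = x^4 + x^3 + 5·x^2 + 7·x + 11, leaving x^3 + 6·x^2 + 5·x + 2 (coefficients mod 13)
The degree is now < 4, so this is the remainder. Hence a · b ≡ x^3 + 6·x^2 + 5·x + 2 in F_13[x]/(f).

Final answer: a · b ≡ x^3 + 6·x^2 + 5·x + 2 (mod f(x))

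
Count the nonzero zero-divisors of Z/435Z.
Z/435Z has 210 nonzero zero-divisors

In Z/435Z each nonzero element is either a unit (gcd with 435 is 1) or a zero-divisor (gcd > 1). The number of units is φ(435): factorise 435 = 3 · 5 · 29, so φ(435) = (3 − 1) · (5 − 1) · (29 − 1) = 2 · 4 · 28 = 224. The nonzero elements number 435 − 1 = 434. Hence the nonzero zero-divisors number 434 − 224 = 210.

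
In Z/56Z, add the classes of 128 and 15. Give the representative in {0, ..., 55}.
31

Reduce the summands first: 128 ≡ 16 (mod 56), so 128 + 15 ≡ 16 + 15 (mod 56). 16 + 15 = 31; 31 = 0·56 + 31, so (128 + 15) mod 56 = 31.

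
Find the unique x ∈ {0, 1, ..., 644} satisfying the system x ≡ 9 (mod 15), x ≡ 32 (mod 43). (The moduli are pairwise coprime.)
x ≡ 204 (mod 645); the representative in [0, 645) is 204

The moduli 15, 43 are pairwise coprime, so by the CRT there is a unique solution mod 15·43 = 645.
Solve by successive substitution. Start with x ≡ 9 (mod 15).
  Combine with x ≡ 32 (mod 43): write x = 9 + 15·t and require 9 + 15·t ≡ 32 (mod 43), i.e. 15·t ≡ 32 − 9 ≡ 23 (mod 43). Since 15^(−1) ≡ 23 (mod 43), t ≡ 23·23 ≡ 13 (mod 43). So x ≡ 9 + 15·13 = 204 (mod 645).
Unique solution in [0, 645): x = 204.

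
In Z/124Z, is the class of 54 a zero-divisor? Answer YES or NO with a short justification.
gcd(54, 124) = 2 > 1, so 54 is not a unit in Z/124Z. In Z/nZ every nonzero non-unit is a zero-divisor: explicitly, take b = 124/gcd = 62 ≠ 0 (mod 124); then 54·62 = 3348 = 27·124, i.e. 54·62 ≡ 0 (mod 124). So 54 is a zero-divisor.

Final answer: YES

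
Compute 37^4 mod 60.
Use repeated squaring. Binary(4) = 100. Walk through the bits of the exponent 4 left-to-right: at each bit after the leading one, square the running value, then multiply by 37 if the bit is 1 (always reducing mod 60):
  bit 1 = 1 (leading): start with 37.
  bit 2 = 0: square 37^2 = 1369 ≡ 49 (mod 60).
  bit 3 = 0: square 49^2 = 2401 ≡ 1 (mod 60).
Final value: 37^4 ≡ 1 (mod 60).

Final answer: 1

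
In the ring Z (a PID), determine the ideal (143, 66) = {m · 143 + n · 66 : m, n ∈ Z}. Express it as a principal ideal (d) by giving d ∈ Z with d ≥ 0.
(143, 66) = (11); d = 11

In the PID Z, (a, b) is generated by gcd(a, b). Compute gcd(143, 66) with the extended Euclidean algorithm, tracking rows (r, s, t) with s·143 + t·66 = r:
  row A: (143, 1, 0)   [1·143 + 0·66 = 143]
  row B: (66, 0, 1)   [0·143 + 1·66 = 66]
  143 = 2·66 + 11   → row C = row A − 2·row B = (11, 1, −2)   [check: 1·143 − 2·66 = 11]
  66 = 6·11 + 0   → remainder 0, stop. gcd = 11 (last nonzero row C).
So gcd(143, 66) = 11, with Bézout identity 1·143 − 2·66 = 11. Containment (⊇): the Bézout identity exhibits 11 as an element of (143, 66), giving (11) ⊆ (143, 66). Containment (⊆): since 11 | 143 and 11 | 66 (143 = 11·13, 66 = 11·6), every Z-linear combination of 143 and 66 is divisible by 11, so (143, 66) ⊆ (11). Therefore (143, 66) = (11), d = 11.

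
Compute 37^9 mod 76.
37

Use repeated squaring. Binary(9) = 1001. Walk through the bits of the exponent 9 left-to-right: at each bit after the leading one, square the running value, then multiply by 37 if the bit is 1 (always reducing mod 76):
  bit 1 = 1 (leading): start with 37.
  bit 2 = 0: square 37^2 = 1369 ≡ 1 (mod 76).
  bit 3 = 0: square 1^2 = 1 (mod 76).
  bit 4 = 1: square 1^2 = 1; bit is 1, so multiply 1·37 = 37 (mod 76).
Final value: 37^9 ≡ 37 (mod 76).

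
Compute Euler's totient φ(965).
φ(965) = 768

φ is multiplicative, with φ(p^e) = p^e − p^(e−1). Factorise 965 = 5 · 193. Then
  φ(965) = (5 − 1) · (193 − 1) = 4 · 192 = 768.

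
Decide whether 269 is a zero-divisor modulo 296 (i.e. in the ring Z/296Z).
gcd(269, 296) = 1, so 269 is a unit in Z/296Z (it has a multiplicative inverse). A unit cannot be a zero-divisor: if 269·b ≡ 0 then multiplying both sides by 269^(−1) gives b ≡ 0. So 269 is not a zero-divisor.

Final answer: NO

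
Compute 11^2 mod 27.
Use repeated squaring. Binary(2) = 10. Walk through the bits of the exponent 2 left-to-right: at each bit after the leading one, square the running value, then multiply by 11 if the bit is 1 (always reducing mod 27):
  bit 1 = 1 (leading): start with 11.
  bit 2 = 0: square 11^2 = 121 ≡ 13 (mod 27).
Final value: 11^2 ≡ 13 (mod 27).

Final answer: 13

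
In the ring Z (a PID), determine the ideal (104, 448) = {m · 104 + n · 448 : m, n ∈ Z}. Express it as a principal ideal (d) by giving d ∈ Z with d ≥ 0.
(104, 448) = (8); d = 8

In the PID Z, (a, b) is generated by gcd(a, b). Compute gcd(448, 104) with the extended Euclidean algorithm, tracking rows (r, s, t) with s·448 + t·104 = r:
  row A: (448, 1, 0)   [1·448 + 0·104 = 448]
  row B: (104, 0, 1)   [0·448 + 1·104 = 104]
  448 = 4·104 + 32   → row C = row A − 4·row B = (32, 1, −4)   [check: 1·448 − 4·104 = 32]
  104 = 3·32 + 8   → row D = row B − 3·row C = (8, −3, 13)   [check: −3·448 + 13·104 = 8]
  32 = 4·8 + 0   → remainder 0, stop. gcd = 8 (last nonzero row D).
So gcd(104, 448) = 8, with Bézout identity −3·448 + 13·104 = 8. Containment (⊇): the Bézout identity exhibits 8 as an element of (104, 448), giving (8) ⊆ (104, 448). Containment (⊆): since 8 | 104 and 8 | 448 (104 = 8·13, 448 = 8·56), every Z-linear combination of 104 and 448 is divisible by 8, so (104, 448) ⊆ (8). Therefore (104, 448) = (8), d = 8.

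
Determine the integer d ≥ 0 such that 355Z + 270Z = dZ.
In the PID Z, (a, b) is generated by gcd(a, b). Compute gcd(355, 270) with the extended Euclidean algorithm, tracking rows (r, s, t) with s·355 + t·270 = r:
  row A: (355, 1, 0)   [1·355 + 0·270 = 355]
  row B: (270, 0, 1)   [0·355 + 1·270 = 270]
  355 = 1·270 + 85   → row C = row A − 1·row B = (85, 1, −1)   [check: 1·355 − 1·270 = 85]
  270 = 3·85 + 15   → row D = row B − 3·row C = (15, −3, 4)   [check: −3·355 + 4·270 = 15]
  85 = 5·15 + 10   → row E = row C − 5·row D = (10, 16, −21)   [check: 16·355 − 21·270 = 10]
  15 = 1·10 + 5   → row F = row D − 1·row E = (5, −19, 25)   [check: −19·355 + 25·270 = 5]
  10 = 2·5 + 0   → remainder 0, stop. gcd = 5 (last nonzero row F).
So gcd(355, 270) = 5, with Bézout identity −19·355 + 25·270 = 5. Containment (⊇): the Bézout identity exhibits 5 as an element of (355, 270), giving (5) ⊆ (355, 270). Containment (⊆): since 5 | 355 and 5 | 270 (355 = 5·71, 270 = 5·54), every Z-linear combination of 355 and 270 is divisible by 5, so (355, 270) ⊆ (5). Therefore (355, 270) = (5), d = 5.

Final answer: (355, 270) = (5); d = 5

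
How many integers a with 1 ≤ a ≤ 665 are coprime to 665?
The number of a ∈ {1, ..., 665} with gcd(a, 665) = 1 is by definition Euler's totient φ(665). φ is multiplicative, with φ(p^e) = p^e − p^(e−1). Factorise 665 = 5 · 7 · 19. Then
  φ(665) = (5 − 1) · (7 − 1) · (19 − 1) = 4 · 6 · 18 = 432.
So there are 432 such integers.

Final answer: 432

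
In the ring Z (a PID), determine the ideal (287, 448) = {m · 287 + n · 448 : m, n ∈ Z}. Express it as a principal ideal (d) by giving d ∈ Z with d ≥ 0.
(287, 448) = (7); d = 7

In the PID Z, (a, b) is generated by gcd(a, b). Compute gcd(448, 287) with the extended Euclidean algorithm, tracking rows (r, s, t) with s·448 + t·287 = r:
  row A: (448, 1, 0)   [1·448 + 0·287 = 448]
  row B: (287, 0, 1)   [0·448 + 1·287 = 287]
  448 = 1·287 + 161   → row C = row A − 1·row B = (161, 1, −1)   [check: 1·448 − 1·287 = 161]
  287 = 1·161 + 126   → row D = row B − 1·row C = (126, −1, 2)   [check: −1·448 + 2·287 = 126]
  161 = 1·126 + 35   → row E = row C − 1·row D = (35, 2, −3)   [check: 2·448 − 3·287 = 35]
  126 = 3·35 + 21   → row F = row D − 3·row E = (21, −7, 11)   [check: −7·448 + 11·287 = 21]
  35 = 1·21 + 14   → row G = row E − 1·row F = (14, 9, −14)   [check: 9·448 − 14·287 = 14]
  21 = 1·14 + 7   → row H = row F − 1·row G = (7, −16, 25)   [check: −16·448 + 25·287 = 7]
  14 = 2·7 + 0   → remainder 0, stop. gcd = 7 (last nonzero row H).
So gcd(287, 448) = 7, with Bézout identity −16·448 + 25·287 = 7. Containment (⊇): the Bézout identity exhibits 7 as an element of (287, 448), giving (7) ⊆ (287, 448). Containment (⊆): since 7 | 287 and 7 | 448 (287 = 7·41, 448 = 7·64), every Z-linear combination of 287 and 448 is divisible by 7, so (287, 448) ⊆ (7). Therefore (287, 448) = (7), d = 7.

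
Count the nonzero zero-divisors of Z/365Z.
Z/365Z has 76 nonzero zero-divisors

In Z/365Z each nonzero element is either a unit (gcd with 365 is 1) or a zero-divisor (gcd > 1). The number of units is φ(365): factorise 365 = 5 · 73, so φ(365) = (5 − 1) · (73 − 1) = 4 · 72 = 288. The nonzero elements number 365 − 1 = 364. Hence the nonzero zero-divisors number 364 − 288 = 76.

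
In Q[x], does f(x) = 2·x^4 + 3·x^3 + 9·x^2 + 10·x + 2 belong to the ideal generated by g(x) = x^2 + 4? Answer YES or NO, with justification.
In Q[x] the ideal (g) consists of all multiples of g, so f ∈ (g) iff g | f, i.e. iff the remainder of f on division by g is 0. Divide f by g (g is monic, so eliminate the leading term of the running remainder at each step):
  leading term 2·x^4: subtract (2·x^2)·g(x) = 2·x^4 + 8·x^2, leaving 3·x^3 + x^2 + 10·x + 2
  leading term 3·x^3: subtract (3·x)·g(x) = 3·x^3 + 12·x, leaving x^2 - 2·x + 2
  leading term x^2: subtract (1)·g(x) = x^2 + 4, leaving -2·x - 2
The remainder r(x) = -2·x - 2 ≠ 0 (and deg r < deg g), so g ∤ f, i.e. f ∉ (g).

Final answer: NO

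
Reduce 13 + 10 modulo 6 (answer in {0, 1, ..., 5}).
Reduce the summands first: 13 ≡ 1, 10 ≡ 4 (mod 6), so 13 + 10 ≡ 1 + 4 (mod 6). 1 + 4 = 5; 5 = 0·6 + 5, so (13 + 10) mod 6 = 5.

Final answer: 5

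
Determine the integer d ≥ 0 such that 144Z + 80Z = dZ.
(144, 80) = (16); d = 16

In the PID Z, (a, b) is generated by gcd(a, b). Compute gcd(144, 80) with the extended Euclidean algorithm, tracking rows (r, s, t) with s·144 + t·80 = r:
  row A: (144, 1, 0)   [1·144 + 0·80 = 144]
  row B: (80, 0, 1)   [0·144 + 1·80 = 80]
  144 = 1·80 + 64   → row C = row A − 1·row B = (64, 1, −1)   [check: 1·144 − 1·80 = 64]
  80 = 1·64 + 16   → row D = row B − 1·row C = (16, −1, 2)   [check: −1·144 + 2·80 = 16]
  64 = 4·16 + 0   → remainder 0, stop. gcd = 16 (last nonzero row D).
So gcd(144, 80) = 16, with Bézout identity −1·144 + 2·80 = 16. Containment (⊇): the Bézout identity exhibits 16 as an element of (144, 80), giving (16) ⊆ (144, 80). Containment (⊆): since 16 | 144 and 16 | 80 (144 = 16·9, 80 = 16·5), every Z-linear combination of 144 and 80 is divisible by 16, so (144, 80) ⊆ (16). Therefore (144, 80) = (16), d = 16.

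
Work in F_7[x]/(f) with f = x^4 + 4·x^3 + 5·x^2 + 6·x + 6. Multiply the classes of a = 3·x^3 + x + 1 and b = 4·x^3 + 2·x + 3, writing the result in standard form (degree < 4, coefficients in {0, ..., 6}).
Multiply as integer polynomials: a · b = 12·x^6 + 10·x^4 + 13·x^3 + 2·x^2 + 5·x + 3. Reducing coefficients mod 7: a · b ≡ 5·x^6 + 3·x^4 + 6·x^3 + 2·x^2 + 5·x + 3. Now divide by f(x) = x^4 + 4·x^3 + 5·x^2 + 6·x + 6 in F_7[x], eliminating the leading term at each step:
  leading term 5·x^6: subtract (5·x^2)·f(x) = 5·x^6 + 6·x^5 + 4·x^4 + 2·x^3 + 2·x^2, leaving x^5 + 6·x^4 + 4·x^3 + 5·x + 3 (coefficients mod 7)
  leading term x^5: subtract (x)·f(x) = x^5 + 4·x^4 + 5·x^3 + 6·x^2 + 6·x, leaving 2·x^4 + 6·x^3 + x^2 + 6·x + 3 (coefficients mod 7)
  leading term 2·x^4: subtract (2)·f(x) = 2·x^4 + x^3 + 3·x^2 + 5·x + 5, leaving 5·x^3 + 5·x^2 + x + 5 (coefficients mod 7)
The degree is now < 4, so this is the remainder. Hence a · b ≡ 5·x^3 + 5·x^2 + x + 5 in F_7[x]/(f).

Final answer: a · b ≡ 5·x^3 + 5·x^2 + x + 5 (mod f(x))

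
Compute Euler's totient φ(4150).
φ is multiplicative, with φ(p^e) = p^e − p^(e−1). Factorise 4150 = 2 · 5^2 · 83. Then
  φ(4150) = (2 − 1) · (5^2 − 5^1) · (83 − 1) = 1 · 20 · 82 = 1640.

Final answer: φ(4150) = 1640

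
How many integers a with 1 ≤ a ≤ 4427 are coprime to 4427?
4176

The number of a ∈ {1, ..., 4427} with gcd(a, 4427) = 1 is by definition Euler's totient φ(4427). φ is multiplicative, with φ(p^e) = p^e − p^(e−1). Factorise 4427 = 19 · 233. Then
  φ(4427) = (19 − 1) · (233 − 1) = 18 · 232 = 4176.
So there are 4176 such integers.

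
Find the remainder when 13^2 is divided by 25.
19

Use repeated squaring. Binary(2) = 10. Walk through the bits of the exponent 2 left-to-right: at each bit after the leading one, square the running value, then multiply by 13 if the bit is 1 (always reducing mod 25):
  bit 1 = 1 (leading): start with 13.
  bit 2 = 0: square 13^2 = 169 ≡ 19 (mod 25).
Final value: 13^2 ≡ 19 (mod 25).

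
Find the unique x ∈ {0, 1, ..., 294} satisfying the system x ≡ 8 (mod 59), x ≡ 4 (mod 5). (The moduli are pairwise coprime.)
The moduli 59, 5 are pairwise coprime, so by the CRT there is a unique solution mod 59·5 = 295.
Solve by successive substitution. Start with x ≡ 8 (mod 59).
  Combine with x ≡ 4 (mod 5): write x = 8 + 59·t and require 8 + 59·t ≡ 4 (mod 5), i.e. 59·t ≡ 4 − 8 ≡ 1 (mod 5). Since 59^(−1) ≡ 4 (mod 5) (59 ≡ 4 (mod 5)), t ≡ 4·1 ≡ 4 (mod 5). So x ≡ 8 + 59·4 = 244 (mod 295).
Unique solution in [0, 295): x = 244.

Final answer: x ≡ 244 (mod 295); the representative in [0, 295) is 244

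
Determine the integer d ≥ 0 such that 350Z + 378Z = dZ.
In the PID Z, (a, b) is generated by gcd(a, b). Compute gcd(378, 350) with the extended Euclidean algorithm, tracking rows (r, s, t) with s·378 + t·350 = r:
  row A: (378, 1, 0)   [1·378 + 0·350 = 378]
  row B: (350, 0, 1)   [0·378 + 1·350 = 350]
  378 = 1·350 + 28   → row C = row A − 1·row B = (28, 1, −1)   [check: 1·378 − 1·350 = 28]
  350 = 12·28 + 14   → row D = row B − 12·row C = (14, −12, 13)   [check: −12·378 + 13·350 = 14]
  28 = 2·14 + 0   → remainder 0, stop. gcd = 14 (last nonzero row D).
So gcd(350, 378) = 14, with Bézout identity −12·378 + 13·350 = 14. Containment (⊇): the Bézout identity exhibits 14 as an element of (350, 378), giving (14) ⊆ (350, 378). Containment (⊆): since 14 | 350 and 14 | 378 (350 = 14·25, 378 = 14·27), every Z-linear combination of 350 and 378 is divisible by 14, so (350, 378) ⊆ (14). Therefore (350, 378) = (14), d = 14.

Final answer: (350, 378) = (14); d = 14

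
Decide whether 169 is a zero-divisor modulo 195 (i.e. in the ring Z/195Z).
YES

gcd(169, 195) = 13 > 1, so 169 is not a unit in Z/195Z. In Z/nZ every nonzero non-unit is a zero-divisor: explicitly, take b = 195/gcd = 15 ≠ 0 (mod 195); then 169·15 = 2535 = 13·195, i.e. 169·15 ≡ 0 (mod 195). So 169 is a zero-divisor.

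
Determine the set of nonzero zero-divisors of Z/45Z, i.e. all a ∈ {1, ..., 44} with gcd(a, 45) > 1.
An element a ∈ Z/45Z (with a ≠ 0) is a zero-divisor iff gcd(a, 45) > 1 (because a is a unit precisely when gcd(a, n) = 1, and in Z/nZ every nonzero, non-unit element is a zero-divisor). Scan a = 1, ..., 44 and keep those with gcd(a, 45) > 1:
  gcd(3, 45) = 3, gcd(5, 45) = 5, gcd(6, 45) = 3, gcd(9, 45) = 9, gcd(10, 45) = 5, gcd(12, 45) = 3, gcd(15, 45) = 15, gcd(18, 45) = 9, gcd(20, 45) = 5, gcd(21, 45) = 3, gcd(24, 45) = 3, gcd(25, 45) = 5, gcd(27, 45) = 9, gcd(30, 45) = 15, gcd(33, 45) = 3, gcd(35, 45) = 5, gcd(36, 45) = 9, gcd(39, 45) = 3, gcd(40, 45) = 5, gcd(42, 45) = 3.
All other a ∈ {1, ..., 44} have gcd(a, 45) = 1 and are units. So the nonzero zero-divisors are exactly the 20 values of a appearing in this scan.

Final answer: nonzero zero-divisors of Z/45Z = {3, 5, 6, 9, 10, 12, 15, 18, 20, 21, 24, 25, 27, 30, 33, 35, 36, 39, 40, 42}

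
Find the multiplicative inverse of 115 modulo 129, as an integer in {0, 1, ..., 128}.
Apply the extended Euclidean algorithm to (129, 115), tracking rows (r, s, t) with s·129 + t·115 = r. Each division r_prev = q·r_cur + r_new produces the new row as (previous row) − q·(current row):
  row A: (129, 1, 0)   [1·129 + 0·115 = 129]
  row B: (115, 0, 1)   [0·129 + 1·115 = 115]
  129 = 1·115 + 14   → row C = row A − 1·row B = (14, 1, −1)   [check: 1·129 − 1·115 = 14]
  115 = 8·14 + 3   → row D = row B − 8·row C = (3, −8, 9)   [check: −8·129 + 9·115 = 3]
  14 = 4·3 + 2   → row E = row C − 4·row D = (2, 33, −37)   [check: 33·129 − 37·115 = 2]
  3 = 1·2 + 1   → row F = row D − 1·row E = (1, −41, 46)   [check: −41·129 + 46·115 = 1]
  2 = 2·1 + 0   → remainder 0, stop. gcd = 1 (last nonzero row F).
The gcd is 1, so 115 is invertible mod 129. The last nonzero row gives −41·129 + 46·115 = 1, so t = 46. So 115^(−1) ≡ 46 (mod 129). Verify: 115 · 46 = 5290 ≡ 1 (mod 129). ✓

Final answer: 115^(−1) ≡ 46 (mod 129)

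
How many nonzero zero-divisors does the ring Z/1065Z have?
In Z/1065Z each nonzero element is either a unit (gcd with 1065 is 1) or a zero-divisor (gcd > 1). The number of units is φ(1065): factorise 1065 = 3 · 5 · 71, so φ(1065) = (3 − 1) · (5 − 1) · (71 − 1) = 2 · 4 · 70 = 560. The nonzero elements number 1065 − 1 = 1064. Hence the nonzero zero-divisors number 1064 − 560 = 504.

Final answer: Z/1065Z has 504 nonzero zero-divisors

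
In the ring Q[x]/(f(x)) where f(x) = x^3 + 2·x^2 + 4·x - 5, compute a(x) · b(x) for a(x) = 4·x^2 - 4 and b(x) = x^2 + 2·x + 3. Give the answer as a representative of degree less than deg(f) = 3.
a · b ≡ -8·x^2 + 12·x - 12 (mod f(x))

First multiply in Q[x] without reducing: a · b = 4·x^4 + 8·x^3 + 8·x^2 - 8·x - 12. Now divide by f(x) = x^3 + 2·x^2 + 4·x - 5, eliminating the leading term at each step:
  leading term 4·x^4: subtract (4·x)·f(x) = 4·x^4 + 8·x^3 + 16·x^2 - 20·x, leaving -8·x^2 + 12·x - 12
The degree is now < 3, so this is the remainder. Hence a · b ≡ -8·x^2 + 12·x - 12 in Q[x]/(f).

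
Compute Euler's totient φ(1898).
φ is multiplicative, with φ(p^e) = p^e − p^(e−1). Factorise 1898 = 2 · 13 · 73. Then
  φ(1898) = (2 − 1) · (13 − 1) · (73 − 1) = 1 · 12 · 72 = 864.

Final answer: φ(1898) = 864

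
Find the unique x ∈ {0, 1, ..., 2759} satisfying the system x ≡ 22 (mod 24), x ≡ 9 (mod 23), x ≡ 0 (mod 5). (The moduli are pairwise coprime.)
The moduli 24, 23, 5 are pairwise coprime, so by the CRT there is a unique solution mod 24·23·5 = 2760.
Solve by successive substitution. Start with x ≡ 22 (mod 24).
  Combine with x ≡ 9 (mod 23): write x = 22 + 24·t and require 22 + 24·t ≡ 9 (mod 23), i.e. 24·t ≡ 9 − 22 ≡ 10 (mod 23). Since 24^(−1) ≡ 1 (mod 23) (24 ≡ 1 (mod 23)), t ≡ 1·10 ≡ 10 (mod 23). So x ≡ 22 + 24·10 = 262 (mod 552).
  Combine with x ≡ 0 (mod 5): write x = 262 + 552·t and require 262 + 552·t ≡ 0 (mod 5), i.e. 552·t ≡ 0 − 262 ≡ 3 (mod 5). Since 552^(−1) ≡ 3 (mod 5) (552 ≡ 2 (mod 5)), t ≡ 3·3 ≡ 4 (mod 5). So x ≡ 262 + 552·4 = 2470 (mod 2760).
Unique solution in [0, 2760): x = 2470.

Final answer: x ≡ 2470 (mod 2760); the representative in [0, 2760) is 2470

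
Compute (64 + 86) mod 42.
Reduce the summands first: 64 ≡ 22, 86 ≡ 2 (mod 42), so 64 + 86 ≡ 22 + 2 (mod 42). 22 + 2 = 24; 24 = 0·42 + 24, so (64 + 86) mod 42 = 24.

Final answer: 24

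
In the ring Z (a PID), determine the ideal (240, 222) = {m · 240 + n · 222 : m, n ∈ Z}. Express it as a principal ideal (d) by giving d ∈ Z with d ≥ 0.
In the PID Z, (a, b) is generated by gcd(a, b). Compute gcd(240, 222) with the extended Euclidean algorithm, tracking rows (r, s, t) with s·240 + t·222 = r:
  row A: (240, 1, 0)   [1·240 + 0·222 = 240]
  row B: (222, 0, 1)   [0·240 + 1·222 = 222]
  240 = 1·222 + 18   → row C = row A − 1·row B = (18, 1, −1)   [check: 1·240 − 1·222 = 18]
  222 = 12·18 + 6   → row D = row B − 12·row C = (6, −12, 13)   [check: −12·240 + 13·222 = 6]
  18 = 3·6 + 0   → remainder 0, stop. gcd = 6 (last nonzero row D).
So gcd(240, 222) = 6, with Bézout identity −12·240 + 13·222 = 6. Containment (⊇): the Bézout identity exhibits 6 as an element of (240, 222), giving (6) ⊆ (240, 222). Containment (⊆): since 6 | 240 and 6 | 222 (240 = 6·40, 222 = 6·37), every Z-linear combination of 240 and 222 is divisible by 6, so (240, 222) ⊆ (6). Therefore (240, 222) = (6), d = 6.

Final answer: (240, 222) = (6); d = 6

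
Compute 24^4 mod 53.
Use repeated squaring. Binary(4) = 100. Walk through the bits of the exponent 4 left-to-right: at each bit after the leading one, square the running value, then multiply by 24 if the bit is 1 (always reducing mod 53):
  bit 1 = 1 (leading): start with 24.
  bit 2 = 0: square 24^2 = 576 ≡ 46 (mod 53).
  bit 3 = 0: square 46^2 = 2116 ≡ 49 (mod 53).
Final value: 24^4 ≡ 49 (mod 53).

Final answer: 49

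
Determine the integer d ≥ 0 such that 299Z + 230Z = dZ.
In the PID Z, (a, b) is generated by gcd(a, b). Compute gcd(299, 230) with the extended Euclidean algorithm, tracking rows (r, s, t) with s·299 + t·230 = r:
  row A: (299, 1, 0)   [1·299 + 0·230 = 299]
  row B: (230, 0, 1)   [0·299 + 1·230 = 230]
  299 = 1·230 + 69   → row C = row A − 1·row B = (69, 1, −1)   [check: 1·299 − 1·230 = 69]
  230 = 3·69 + 23   → row D = row B − 3·row C = (23, −3, 4)   [check: −3·299 + 4·230 = 23]
  69 = 3·23 + 0   → remainder 0, stop. gcd = 23 (last nonzero row D).
So gcd(299, 230) = 23, with Bézout identity −3·299 + 4·230 = 23. Containment (⊇): the Bézout identity exhibits 23 as an element of (299, 230), giving (23) ⊆ (299, 230). Containment (⊆): since 23 | 299 and 23 | 230 (299 = 23·13, 230 = 23·10), every Z-linear combination of 299 and 230 is divisible by 23, so (299, 230) ⊆ (23). Therefore (299, 230) = (23), d = 23.

Final answer: (299, 230) = (23); d = 23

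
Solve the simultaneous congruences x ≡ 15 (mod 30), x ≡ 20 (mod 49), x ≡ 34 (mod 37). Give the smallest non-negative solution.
x ≡ 54165 (mod 54390); the representative in [0, 54390) is 54165

The moduli 30, 49, 37 are pairwise coprime, so by the CRT there is a unique solution mod 30·49·37 = 54390.
Solve by successive substitution. Start with x ≡ 15 (mod 30).
  Combine with x ≡ 20 (mod 49): write x = 15 + 30·t and require 15 + 30·t ≡ 20 (mod 49), i.e. 30·t ≡ 20 − 15 ≡ 5 (mod 49). Since 30^(−1) ≡ 18 (mod 49), t ≡ 18·5 ≡ 41 (mod 49). So x ≡ 15 + 30·41 = 1245 (mod 1470).
  Combine with x ≡ 34 (mod 37): write x = 1245 + 1470·t and require 1245 + 1470·t ≡ 34 (mod 37), i.e. 1470·t ≡ 34 − 1245 ≡ 10 (mod 37). Since 1470^(−1) ≡ 11 (mod 37) (1470 ≡ 27 (mod 37)), t ≡ 11·10 ≡ 36 (mod 37). So x ≡ 1245 + 1470·36 = 54165 (mod 54390).
Unique solution in [0, 54390): x = 54165.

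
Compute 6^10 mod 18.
0

Use repeated squaring. Binary(10) = 1010. Walk through the bits of the exponent 10 left-to-right: at each bit after the leading one, square the running value, then multiply by 6 if the bit is 1 (always reducing mod 18):
  bit 1 = 1 (leading): start with 6.
  bit 2 = 0: square 6^2 = 36 ≡ 0 (mod 18).
  bit 3 = 1: square 0^2 = 0; bit is 1, so multiply 0·6 = 0 (mod 18).
  bit 4 = 0: square 0^2 = 0 (mod 18).
Final value: 6^10 ≡ 0 (mod 18).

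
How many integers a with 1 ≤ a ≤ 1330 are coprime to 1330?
432

The number of a ∈ {1, ..., 1330} with gcd(a, 1330) = 1 is by definition Euler's totient φ(1330). φ is multiplicative, with φ(p^e) = p^e − p^(e−1). Factorise 1330 = 2 · 5 · 7 · 19. Then
  φ(1330) = (2 − 1) · (5 − 1) · (7 − 1) · (19 − 1) = 1 · 4 · 6 · 18 = 432.
So there are 432 such integers.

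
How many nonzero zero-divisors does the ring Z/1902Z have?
Z/1902Z has 1269 nonzero zero-divisors

In Z/1902Z each nonzero element is either a unit (gcd with 1902 is 1) or a zero-divisor (gcd > 1). The number of units is φ(1902): factorise 1902 = 2 · 3 · 317, so φ(1902) = (2 − 1) · (3 − 1) · (317 − 1) = 1 · 2 · 316 = 632. The nonzero elements number 1902 − 1 = 1901. Hence the nonzero zero-divisors number 1901 − 632 = 1269.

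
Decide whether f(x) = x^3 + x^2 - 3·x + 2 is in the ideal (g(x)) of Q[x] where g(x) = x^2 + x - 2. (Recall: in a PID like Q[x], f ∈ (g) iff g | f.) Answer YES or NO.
NO

In Q[x] the ideal (g) consists of all multiples of g, so f ∈ (g) iff g | f, i.e. iff the remainder of f on division by g is 0. Divide f by g (g is monic, so eliminate the leading term of the running remainder at each step):
  leading term x^3: subtract (x)·g(x) = x^3 + x^2 - 2·x, leaving 2 - x
The remainder r(x) = 2 - x ≠ 0 (and deg r < deg g), so g ∤ f, i.e. f ∉ (g).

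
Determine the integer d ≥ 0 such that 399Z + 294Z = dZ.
In the PID Z, (a, b) is generated by gcd(a, b). Compute gcd(399, 294) with the extended Euclidean algorithm, tracking rows (r, s, t) with s·399 + t·294 = r:
  row A: (399, 1, 0)   [1·399 + 0·294 = 399]
  row B: (294, 0, 1)   [0·399 + 1·294 = 294]
  399 = 1·294 + 105   → row C = row A − 1·row B = (105, 1, −1)   [check: 1·399 − 1·294 = 105]
  294 = 2·105 + 84   → row D = row B − 2·row C = (84, −2, 3)   [check: −2·399 + 3·294 = 84]
  105 = 1·84 + 21   → row E = row C − 1·row D = (21, 3, −4)   [check: 3·399 − 4·294 = 21]
  84 = 4·21 + 0   → remainder 0, stop. gcd = 21 (last nonzero row E).
So gcd(399, 294) = 21, with Bézout identity 3·399 − 4·294 = 21. Containment (⊇): the Bézout identity exhibits 21 as an element of (399, 294), giving (21) ⊆ (399, 294). Containment (⊆): since 21 | 399 and 21 | 294 (399 = 21·19, 294 = 21·14), every Z-linear combination of 399 and 294 is divisible by 21, so (399, 294) ⊆ (21). Therefore (399, 294) = (21), d = 21.

Final answer: (399, 294) = (21); d = 21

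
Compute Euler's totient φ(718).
φ(718) = 358

φ is multiplicative, with φ(p^e) = p^e − p^(e−1). Factorise 718 = 2 · 359. Then
  φ(718) = (2 − 1) · (359 − 1) = 1 · 358 = 358.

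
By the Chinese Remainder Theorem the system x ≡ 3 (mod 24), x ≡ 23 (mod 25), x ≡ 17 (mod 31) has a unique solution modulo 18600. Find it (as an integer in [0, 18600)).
The moduli 24, 25, 31 are pairwise coprime, so by the CRT there is a unique solution mod 24·25·31 = 18600.
Solve by successive substitution. Start with x ≡ 3 (mod 24).
  Combine with x ≡ 23 (mod 25): write x = 3 + 24·t and require 3 + 24·t ≡ 23 (mod 25), i.e. 24·t ≡ 23 − 3 ≡ 20 (mod 25). Since 24^(−1) ≡ 24 (mod 25), t ≡ 24·20 ≡ 5 (mod 25). So x ≡ 3 + 24·5 = 123 (mod 600).
  Combine with x ≡ 17 (mod 31): write x = 123 + 600·t and require 123 + 600·t ≡ 17 (mod 31), i.e. 600·t ≡ 17 − 123 ≡ 18 (mod 31). Since 600^(−1) ≡ 17 (mod 31) (600 ≡ 11 (mod 31)), t ≡ 17·18 ≡ 27 (mod 31). So x ≡ 123 + 600·27 = 16323 (mod 18600).
Unique solution in [0, 18600): x = 16323.

Final answer: x ≡ 16323 (mod 18600); the representative in [0, 18600) is 16323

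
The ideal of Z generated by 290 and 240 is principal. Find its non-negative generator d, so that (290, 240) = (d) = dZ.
(290, 240) = (10); d = 10

In the PID Z, (a, b) is generated by gcd(a, b). Compute gcd(290, 240) with the extended Euclidean algorithm, tracking rows (r, s, t) with s·290 + t·240 = r:
  row A: (290, 1, 0)   [1·290 + 0·240 = 290]
  row B: (240, 0, 1)   [0·290 + 1·240 = 240]
  290 = 1·240 + 50   → row C = row A − 1·row B = (50, 1, −1)   [check: 1·290 − 1·240 = 50]
  240 = 4·50 + 40   → row D = row B − 4·row C = (40, −4, 5)   [check: −4·290 + 5·240 = 40]
  50 = 1·40 + 10   → row E = row C − 1·row D = (10, 5, −6)   [check: 5·290 − 6·240 = 10]
  40 = 4·10 + 0   → remainder 0, stop. gcd = 10 (last nonzero row E).
So gcd(290, 240) = 10, with Bézout identity 5·290 − 6·240 = 10. Containment (⊇): the Bézout identity exhibits 10 as an element of (290, 240), giving (10) ⊆ (290, 240). Containment (⊆): since 10 | 290 and 10 | 240 (290 = 10·29, 240 = 10·24), every Z-linear combination of 290 and 240 is divisible by 10, so (290, 240) ⊆ (10). Therefore (290, 240) = (10), d = 10.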